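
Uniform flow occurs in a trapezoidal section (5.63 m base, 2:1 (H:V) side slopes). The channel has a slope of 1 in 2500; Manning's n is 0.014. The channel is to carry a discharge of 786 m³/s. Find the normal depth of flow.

y_n = 8.73 m

Manning's equation rearranged: A R^(2/3) = nQ / (1·√S) = 0.014 × 786 / (√0.0004) = 550.2.
Trying y = 9.66 m: A R^(2/3) = 698.7 — too large.
Trying y = 6.34 m: A R^(2/3) = 263.3 — too small.
Trying y = 8.73 m: A R^(2/3) = 550.4 — matches.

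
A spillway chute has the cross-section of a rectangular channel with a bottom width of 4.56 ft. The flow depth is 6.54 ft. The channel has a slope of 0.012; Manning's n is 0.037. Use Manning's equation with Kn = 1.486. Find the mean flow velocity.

Flow area A = b·y = 4.56 × 6.54 = 29.82 ft². Wetted perimeter P = b + 2y = 4.56 + 2×6.54 = 17.64 ft.
Hydraulic radius R = A/P = 29.82/17.64 = 1.691 ft.
From Manning's equation, V = (1.486/n) R^(2/3) S^(1/2) = (1.486/0.037) × 1.691^(2/3) × 0.012^(1/2) = 6.24 ft/s.

V = 6.24 ft/s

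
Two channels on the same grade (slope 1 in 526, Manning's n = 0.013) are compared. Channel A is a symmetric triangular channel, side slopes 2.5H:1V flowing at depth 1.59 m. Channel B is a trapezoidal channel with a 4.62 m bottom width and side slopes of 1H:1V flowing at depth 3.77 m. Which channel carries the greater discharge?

channel B

Channel A: For a triangular section with side slope z = 2.5: A = zy² = 2.5×1.59² = 6.32 m²; P = 2y√(1+z²) = 2×1.59×2.693 = 8.562 m. Hydraulic radius R = A/P = 6.32/8.562 = 0.7381 m. Q_A = (1/0.013)·6.32·0.7381^(2/3)·√0.001901 = 17.31 m³/s.
Channel B: With bottom width b = 4.62 m and side slope z = 1: A = (b + zy)y = (4.62 + 1×3.77)×3.77 = 31.63 m²; P = b + 2y√(1+z²) = 4.62 + 2×3.77×1.414 = 15.28 m. Hydraulic radius R = A/P = 31.63/15.28 = 2.07 m. Q_B = (1/0.013)·31.63·2.07^(2/3)·√0.001901 = 172.3 m³/s.
Q_A = 17.31 m³/s vs Q_B = 172.3 m³/s, so channel B carries more.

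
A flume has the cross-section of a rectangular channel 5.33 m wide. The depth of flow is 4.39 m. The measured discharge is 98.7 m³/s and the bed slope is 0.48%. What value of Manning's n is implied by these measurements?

Flow area A = b·y = 5.33 × 4.39 = 23.4 m². Wetted perimeter P = b + 2y = 5.33 + 2×4.39 = 14.11 m.
Hydraulic radius R = A/P = 23.4/14.11 = 1.658 m.
Rearranging Manning's equation: n = (1/Q) A R^(2/3) S^(1/2) = (1/98.7) × 23.4 × 1.658^(2/3) × √0.0048 = 0.023.

n = 0.023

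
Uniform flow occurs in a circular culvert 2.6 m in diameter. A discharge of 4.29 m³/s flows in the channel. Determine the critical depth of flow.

y_c = 0.916 m

At critical depth, Q² T / (g A³) = 1, i.e. A³/T = Q²/g = 4.29²/9.81 = 1.876.
Trying y = 0.676 m: A³/T = 0.5786 — too small.
Trying y = 1.02 m: A³/T = 2.842 — too large.
Trying y = 0.916 m: A³/T = 1.878 — close enough.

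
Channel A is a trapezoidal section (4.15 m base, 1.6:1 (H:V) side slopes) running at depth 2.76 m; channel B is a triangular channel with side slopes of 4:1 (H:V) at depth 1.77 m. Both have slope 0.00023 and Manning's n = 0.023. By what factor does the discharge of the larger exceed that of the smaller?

Channel A: With bottom width b = 4.15 m and side slope z = 1.6: A = (b + zy)y = (4.15 + 1.6×2.76)×2.76 = 23.64 m²; P = b + 2y√(1+z²) = 4.15 + 2×2.76×1.887 = 14.57 m. Hydraulic radius R = A/P = 23.64/14.57 = 1.623 m. Q_A = (1/0.023)·23.64·1.623^(2/3)·√0.00023 = 21.53 m³/s.
Channel B: For a triangular section with side slope z = 4: A = zy² = 4×1.77² = 12.53 m²; P = 2y√(1+z²) = 2×1.77×4.123 = 14.6 m. Hydraulic radius R = A/P = 12.53/14.6 = 0.8586 m. Q_B = (1/0.023)·12.53·0.8586^(2/3)·√0.00023 = 7.464 m³/s.
The larger discharge is 21.53 m³/s and the smaller is 7.464 m³/s; the ratio is 2.88.

2.88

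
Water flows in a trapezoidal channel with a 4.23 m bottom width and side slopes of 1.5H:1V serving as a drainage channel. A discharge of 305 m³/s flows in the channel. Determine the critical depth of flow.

At critical depth, Q² T / (g A³) = 1, i.e. A³/T = Q²/g = 305²/9.81 = 9483.
At y = 3.99 m: A³/T = 4179 — too small.
At y = 5.38 m: A³/T = 14230 — too large.
At y = 4.88 m: A³/T = 9489 — close enough.

y_c = 4.88 m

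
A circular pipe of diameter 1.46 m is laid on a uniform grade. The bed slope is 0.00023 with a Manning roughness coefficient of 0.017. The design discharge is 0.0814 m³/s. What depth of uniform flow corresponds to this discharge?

y_n = 0.322 m

Manning's equation rearranged: A R^(2/3) = nQ / (1·√S) = 0.017 × 0.0814 / (√0.00023) = 0.09125.
Try y = 0.254 m: A R^(2/3) = 0.05637 — low.
Try y = 0.375 m: A R^(2/3) = 0.1236 — high.
Try y = 0.322 m: A R^(2/3) = 0.0912 — ≈ 0.09125.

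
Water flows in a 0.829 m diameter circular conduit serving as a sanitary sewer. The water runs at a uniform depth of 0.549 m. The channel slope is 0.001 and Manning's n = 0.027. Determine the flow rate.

Q = 0.172 m³/s

For a circular section of diameter D = 0.829 m at depth y = 0.549 m, the central angle is θ = 2 arccos(1 − 2y/D) = 3.803 rad. Then A = (D²/8)(θ − sin θ) = 0.3794 m² and P = Dθ/2 = 1.576 m.
Hydraulic radius R = A/P = 0.3794/1.576 = 0.2407 m.
Manning's equation: Q = (1/n) A R^(2/3) S^(1/2) = (1/0.027) × 0.3794 × 0.2407^(2/3) × 0.001^(1/2) = 0.172 m³/s.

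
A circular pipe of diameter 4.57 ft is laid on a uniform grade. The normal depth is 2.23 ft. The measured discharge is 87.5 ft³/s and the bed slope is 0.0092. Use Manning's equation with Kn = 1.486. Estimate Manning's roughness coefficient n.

For a circular section of diameter D = 4.57 ft at depth y = 2.23 ft, the central angle is θ = 2 arccos(1 − 2y/D) = 3.093 rad. Then A = (D²/8)(θ − sin θ) = 7.95 ft² and P = Dθ/2 = 7.069 ft.
Hydraulic radius R = A/P = 7.95/7.069 = 1.125 ft.
Rearranging Manning's equation: n = (1.486/Q) A R^(2/3) S^(1/2) = (1.486/87.5) × 7.95 × 1.125^(2/3) × √0.0092 = 0.014.

n = 0.014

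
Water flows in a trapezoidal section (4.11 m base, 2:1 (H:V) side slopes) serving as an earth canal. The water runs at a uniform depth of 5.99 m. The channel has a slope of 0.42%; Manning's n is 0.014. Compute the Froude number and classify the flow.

supercritical

With bottom width b = 4.11 m and side slope z = 2: A = (b + zy)y = (4.11 + 2×5.99)×5.99 = 96.38 m²; P = b + 2y√(1+z²) = 4.11 + 2×5.99×2.236 = 30.9 m.
Hydraulic radius R = A/P = 96.38/30.9 = 3.119 m.
V = (1/n) R^(2/3) √S = (1/0.014) × 3.119^(2/3) × √0.0042 = 9.882 m/s. Hydraulic depth D_h = A/T = 96.38/28.07 = 3.434 m.
Froude number Fr = V/√(g·D_h) = 9.882/√(9.81×3.434) = 1.7, which is greater than 1, so the flow is supercritical.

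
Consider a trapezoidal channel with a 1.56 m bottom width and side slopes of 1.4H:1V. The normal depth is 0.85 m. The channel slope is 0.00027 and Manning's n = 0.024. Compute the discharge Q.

With bottom width b = 1.56 m and side slope z = 1.4: A = (b + zy)y = (1.56 + 1.4×0.85)×0.85 = 2.337 m²; P = b + 2y√(1+z²) = 1.56 + 2×0.85×1.72 = 4.485 m.
Hydraulic radius R = A/P = 2.337/4.485 = 0.5212 m.
Manning's equation: Q = (1/n) A R^(2/3) S^(1/2) = (1/0.024) × 2.337 × 0.5212^(2/3) × 0.00027^(1/2) = 1.04 m³/s.

Q = 1.04 m³/s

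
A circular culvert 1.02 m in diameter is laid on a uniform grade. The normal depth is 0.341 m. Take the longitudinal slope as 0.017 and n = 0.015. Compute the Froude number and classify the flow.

supercritical

For a circular section of diameter D = 1.02 m at depth y = 0.341 m, the central angle is θ = 2 arccos(1 − 2y/D) = 2.466 rad. Then A = (D²/8)(θ − sin θ) = 0.2394 m² and P = Dθ/2 = 1.258 m.
Hydraulic radius R = A/P = 0.2394/1.258 = 0.1903 m.
V = (1/n) R^(2/3) √S = (1/0.015) × 0.1903^(2/3) × √0.017 = 2.876 m/s. Hydraulic depth D_h = A/T = 0.2394/0.9624 = 0.2488 m.
Froude number Fr = V/√(g·D_h) = 2.876/√(9.81×0.2488) = 1.84, which is greater than 1, so the flow is supercritical.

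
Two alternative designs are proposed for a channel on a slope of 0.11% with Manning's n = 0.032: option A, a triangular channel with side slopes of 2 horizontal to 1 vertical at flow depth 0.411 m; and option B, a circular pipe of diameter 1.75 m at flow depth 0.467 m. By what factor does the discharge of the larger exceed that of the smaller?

1.98

Channel A: For a triangular section with side slope z = 2: A = zy² = 2×0.411² = 0.3378 m²; P = 2y√(1+z²) = 2×0.411×2.236 = 1.838 m. Hydraulic radius R = A/P = 0.3378/1.838 = 0.1838 m. Q_A = (1/0.032)·0.3378·0.1838^(2/3)·√0.0011 = 0.1132 m³/s.
Channel B: For a circular section of diameter D = 1.75 m at depth y = 0.467 m, the central angle is θ = 2 arccos(1 − 2y/D) = 2.171 rad. Then A = (D²/8)(θ − sin θ) = 0.5154 m² and P = Dθ/2 = 1.9 m. Hydraulic radius R = A/P = 0.5154/1.9 = 0.2713 m. Q_B = (1/0.032)·0.5154·0.2713^(2/3)·√0.0011 = 0.2239 m³/s.
The larger discharge is 0.2239 m³/s and the smaller is 0.1132 m³/s; the ratio is 1.98.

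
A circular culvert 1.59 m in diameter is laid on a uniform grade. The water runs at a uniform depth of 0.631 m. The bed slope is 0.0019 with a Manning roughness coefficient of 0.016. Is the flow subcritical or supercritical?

For a circular section of diameter D = 1.59 m at depth y = 0.631 m, the central angle is θ = 2 arccos(1 − 2y/D) = 2.726 rad. Then A = (D²/8)(θ − sin θ) = 0.7339 m² and P = Dθ/2 = 2.167 m.
Hydraulic radius R = A/P = 0.7339/2.167 = 0.3386 m.
V = (1/n) R^(2/3) √S = (1/0.016) × 0.3386^(2/3) × √0.0019 = 1.324 m/s. Hydraulic depth D_h = A/T = 0.7339/1.556 = 0.4717 m.
Froude number Fr = V/√(g·D_h) = 1.324/√(9.81×0.4717) = 0.615, which is less than 1, so the flow is subcritical.

subcritical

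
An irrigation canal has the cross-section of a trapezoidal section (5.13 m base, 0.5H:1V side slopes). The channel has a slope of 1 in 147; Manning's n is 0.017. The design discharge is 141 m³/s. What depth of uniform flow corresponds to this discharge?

y_n = 3.06 m

Manning's equation rearranged: A R^(2/3) = nQ / (1·√S) = 0.017 × 141 / (√0.006803) = 29.06.
Try y = 2.37 m: A R^(2/3) = 19.04 — too small.
Try y = 3.49 m: A R^(2/3) = 36.23 — too large.
Try y = 3.06 m: A R^(2/3) = 29.05 — close enough.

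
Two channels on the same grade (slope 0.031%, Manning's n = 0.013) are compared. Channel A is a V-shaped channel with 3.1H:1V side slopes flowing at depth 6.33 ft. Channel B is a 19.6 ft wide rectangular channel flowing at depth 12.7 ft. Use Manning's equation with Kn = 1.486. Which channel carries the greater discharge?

Channel A: For a triangular section with side slope z = 3.1: A = zy² = 3.1×6.33² = 124.2 ft²; P = 2y√(1+z²) = 2×6.33×3.257 = 41.24 ft. Hydraulic radius R = A/P = 124.2/41.24 = 3.012 ft. Q_A = (1.486/0.013)·124.2·3.012^(2/3)·√0.00031 = 521.4 ft³/s.
Channel B: Flow area A = b·y = 19.6 × 12.7 = 248.9 ft². Wetted perimeter P = b + 2y = 19.6 + 2×12.7 = 45 ft. Hydraulic radius R = A/P = 248.9/45 = 5.532 ft. Q_B = (1.486/0.013)·248.9·5.532^(2/3)·√0.00031 = 1567 ft³/s.
Q_A = 521.4 ft³/s vs Q_B = 1567 ft³/s, so channel B carries more.

channel B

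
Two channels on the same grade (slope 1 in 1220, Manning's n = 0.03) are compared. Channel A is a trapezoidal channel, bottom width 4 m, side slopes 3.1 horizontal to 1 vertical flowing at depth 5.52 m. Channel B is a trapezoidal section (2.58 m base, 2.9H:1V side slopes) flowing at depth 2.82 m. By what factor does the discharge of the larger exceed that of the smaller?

Channel A: With bottom width b = 4 m and side slope z = 3.1: A = (b + zy)y = (4 + 3.1×5.52)×5.52 = 116.5 m²; P = b + 2y√(1+z²) = 4 + 2×5.52×3.257 = 39.96 m. Hydraulic radius R = A/P = 116.5/39.96 = 2.916 m. Q_A = (1/0.03)·116.5·2.916^(2/3)·√0.0008197 = 227 m³/s.
Channel B: With bottom width b = 2.58 m and side slope z = 2.9: A = (b + zy)y = (2.58 + 2.9×2.82)×2.82 = 30.34 m²; P = b + 2y√(1+z²) = 2.58 + 2×2.82×3.068 = 19.88 m. Hydraulic radius R = A/P = 30.34/19.88 = 1.526 m. Q_B = (1/0.03)·30.34·1.526^(2/3)·√0.0008197 = 38.37 m³/s.
The larger discharge is 227 m³/s and the smaller is 38.37 m³/s; the ratio is 5.92.

5.92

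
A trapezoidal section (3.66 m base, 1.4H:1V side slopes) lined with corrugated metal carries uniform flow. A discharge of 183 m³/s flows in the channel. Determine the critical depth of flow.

At critical depth, Q² T / (g A³) = 1, i.e. A³/T = Q²/g = 183²/9.81 = 3414.
Trying y = 4.47 m: A³/T = 5387 — high.
Trying y = 3.35 m: A³/T = 1678 — low.
Trying y = 4 m: A³/T = 3420 — ≈ 3414.

y_c = 4 m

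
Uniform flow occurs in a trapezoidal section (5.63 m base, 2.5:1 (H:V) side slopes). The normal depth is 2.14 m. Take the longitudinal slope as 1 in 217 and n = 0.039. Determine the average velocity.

V = 2.15 m/s

With bottom width b = 5.63 m and side slope z = 2.5: A = (b + zy)y = (5.63 + 2.5×2.14)×2.14 = 23.5 m²; P = b + 2y√(1+z²) = 5.63 + 2×2.14×2.693 = 17.15 m.
Hydraulic radius R = A/P = 23.5/17.15 = 1.37 m.
From Manning's equation, V = (1/n) R^(2/3) S^(1/2) = (1/0.039) × 1.37^(2/3) × 0.004608^(1/2) = 2.15 m/s.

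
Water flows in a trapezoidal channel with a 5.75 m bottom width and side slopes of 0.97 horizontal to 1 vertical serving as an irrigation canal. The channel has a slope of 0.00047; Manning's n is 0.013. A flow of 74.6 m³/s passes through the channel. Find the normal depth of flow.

y_n = 3.23 m

Manning's equation rearranged: A R^(2/3) = nQ / (1·√S) = 0.013 × 74.6 / (√0.00047) = 44.73.
At y = 3.53 m: A R^(2/3) = 52.73 — too large.
At y = 2.3 m: A R^(2/3) = 24.16 — too small.
At y = 3.23 m: A R^(2/3) = 44.71 — ≈ 44.73.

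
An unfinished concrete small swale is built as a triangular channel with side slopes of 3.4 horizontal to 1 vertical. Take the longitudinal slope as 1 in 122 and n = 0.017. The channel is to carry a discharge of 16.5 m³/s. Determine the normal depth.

y_n = 1.16 m

Manning's equation rearranged: A R^(2/3) = nQ / (1·√S) = 0.017 × 16.5 / (√0.008197) = 3.098.
At y = 1.4 m: A R^(2/3) = 5.11 — high.
At y = 0.798 m: A R^(2/3) = 1.141 — low.
At y = 1.16 m: A R^(2/3) = 3.095 — close enough.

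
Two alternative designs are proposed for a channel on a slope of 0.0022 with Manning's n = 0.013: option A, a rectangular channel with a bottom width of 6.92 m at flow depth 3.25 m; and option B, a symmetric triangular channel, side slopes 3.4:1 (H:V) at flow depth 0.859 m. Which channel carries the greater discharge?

channel A

Channel A: Flow area A = b·y = 6.92 × 3.25 = 22.49 m². Wetted perimeter P = b + 2y = 6.92 + 2×3.25 = 13.42 m. Hydraulic radius R = A/P = 22.49/13.42 = 1.676 m. Q_A = (1/0.013)·22.49·1.676^(2/3)·√0.0022 = 114.5 m³/s.
Channel B: For a triangular section with side slope z = 3.4: A = zy² = 3.4×0.859² = 2.509 m²; P = 2y√(1+z²) = 2×0.859×3.544 = 6.089 m. Hydraulic radius R = A/P = 2.509/6.089 = 0.412 m. Q_B = (1/0.013)·2.509·0.412^(2/3)·√0.0022 = 5.012 m³/s.
Q_A = 114.5 m³/s vs Q_B = 5.012 m³/s, so channel A carries more.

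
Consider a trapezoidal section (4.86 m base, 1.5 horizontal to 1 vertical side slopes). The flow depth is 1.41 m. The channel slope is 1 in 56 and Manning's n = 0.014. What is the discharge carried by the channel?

With bottom width b = 4.86 m and side slope z = 1.5: A = (b + zy)y = (4.86 + 1.5×1.41)×1.41 = 9.835 m²; P = b + 2y√(1+z²) = 4.86 + 2×1.41×1.803 = 9.944 m.
Hydraulic radius R = A/P = 9.835/9.944 = 0.989 m.
Manning's equation: Q = (1/n) A R^(2/3) S^(1/2) = (1/0.014) × 9.835 × 0.989^(2/3) × 0.01786^(1/2) = 93.2 m³/s.

Q = 93.2 m³/s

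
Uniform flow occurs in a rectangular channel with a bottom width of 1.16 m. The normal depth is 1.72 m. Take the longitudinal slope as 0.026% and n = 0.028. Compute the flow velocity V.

V = 0.33 m/s

Flow area A = b·y = 1.16 × 1.72 = 1.995 m². Wetted perimeter P = b + 2y = 1.16 + 2×1.72 = 4.6 m.
Hydraulic radius R = A/P = 1.995/4.6 = 0.4337 m.
From Manning's equation, V = (1/n) R^(2/3) S^(1/2) = (1/0.028) × 0.4337^(2/3) × 0.00026^(1/2) = 0.33 m/s.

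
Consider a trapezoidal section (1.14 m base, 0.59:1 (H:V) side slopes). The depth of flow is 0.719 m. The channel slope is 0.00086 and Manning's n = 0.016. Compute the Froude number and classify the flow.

With bottom width b = 1.14 m and side slope z = 0.59: A = (b + zy)y = (1.14 + 0.59×0.719)×0.719 = 1.125 m²; P = b + 2y√(1+z²) = 1.14 + 2×0.719×1.161 = 2.81 m.
Hydraulic radius R = A/P = 1.125/2.81 = 0.4003 m.
V = (1/n) R^(2/3) √S = (1/0.016) × 0.4003^(2/3) × √0.00086 = 0.9955 m/s. Hydraulic depth D_h = A/T = 1.125/1.988 = 0.5656 m.
Froude number Fr = V/√(g·D_h) = 0.9955/√(9.81×0.5656) = 0.423, which is less than 1, so the flow is subcritical.

subcritical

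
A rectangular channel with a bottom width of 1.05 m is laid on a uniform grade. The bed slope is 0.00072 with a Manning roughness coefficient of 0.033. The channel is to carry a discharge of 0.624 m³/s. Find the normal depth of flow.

Manning's equation rearranged: A R^(2/3) = nQ / (1·√S) = 0.033 × 0.624 / (√0.00072) = 0.7674.
At y = 1.2 m: A R^(2/3) = 0.6438 — low.
At y = 1.53 m: A R^(2/3) = 0.8588 — high.
At y = 1.39 m: A R^(2/3) = 0.7671 — ≈ 0.7674.

y_n = 1.39 m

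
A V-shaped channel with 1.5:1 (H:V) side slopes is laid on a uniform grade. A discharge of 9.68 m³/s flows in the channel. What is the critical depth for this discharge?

At critical depth, Q² T / (g A³) = 1, i.e. A³/T = Q²/g = 9.68²/9.81 = 9.552.
Trying y = 1.94 m: A³/T = 30.91 — high.
Trying y = 1.13 m: A³/T = 2.073 — low.
Trying y = 1.53 m: A³/T = 9.432 — matches.

y_c = 1.53 m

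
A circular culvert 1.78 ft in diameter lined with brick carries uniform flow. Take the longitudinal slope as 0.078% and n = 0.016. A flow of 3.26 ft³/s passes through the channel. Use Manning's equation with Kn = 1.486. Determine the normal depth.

Manning's equation rearranged: A R^(2/3) = nQ / (1.486·√S) = 0.016 × 3.26 / (1.486 × √0.00078) = 1.257.
At y = 0.88 ft: A R^(2/3) = 0.7114 — low.
At y = 1.58 ft: A R^(2/3) = 1.536 — high.
At y = 1.28 ft: A R^(2/3) = 1.257 — matches.

y_n = 1.28 ft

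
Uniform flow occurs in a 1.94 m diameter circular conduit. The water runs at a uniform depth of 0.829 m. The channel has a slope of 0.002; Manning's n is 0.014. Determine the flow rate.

Q = 2.21 m³/s

For a circular section of diameter D = 1.94 m at depth y = 0.829 m, the central angle is θ = 2 arccos(1 − 2y/D) = 2.85 rad. Then A = (D²/8)(θ − sin θ) = 1.205 m² and P = Dθ/2 = 2.764 m.
Hydraulic radius R = A/P = 1.205/2.764 = 0.436 m.
Manning's equation: Q = (1/n) A R^(2/3) S^(1/2) = (1/0.014) × 1.205 × 0.436^(2/3) × 0.002^(1/2) = 2.21 m³/s.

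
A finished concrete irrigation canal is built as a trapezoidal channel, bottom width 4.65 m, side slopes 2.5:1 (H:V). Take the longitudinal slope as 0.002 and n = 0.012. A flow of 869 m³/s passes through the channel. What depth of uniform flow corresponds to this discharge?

Manning's equation rearranged: A R^(2/3) = nQ / (1·√S) = 0.012 × 869 / (√0.002) = 233.2.
Trying y = 4.05 m: A R^(2/3) = 103.1 — short.
Trying y = 7.02 m: A R^(2/3) = 370.9 — over.
Trying y = 5.77 m: A R^(2/3) = 233 — ≈ 233.2.

y_n = 5.77 m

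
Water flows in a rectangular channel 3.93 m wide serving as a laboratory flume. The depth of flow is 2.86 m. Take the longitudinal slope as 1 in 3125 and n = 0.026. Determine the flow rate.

Flow area A = b·y = 3.93 × 2.86 = 11.24 m². Wetted perimeter P = b + 2y = 3.93 + 2×2.86 = 9.65 m.
Hydraulic radius R = A/P = 11.24/9.65 = 1.165 m.
Manning's equation: Q = (1/n) A R^(2/3) S^(1/2) = (1/0.026) × 11.24 × 1.165^(2/3) × 0.00032^(1/2) = 8.56 m³/s.

Q = 8.56 m³/s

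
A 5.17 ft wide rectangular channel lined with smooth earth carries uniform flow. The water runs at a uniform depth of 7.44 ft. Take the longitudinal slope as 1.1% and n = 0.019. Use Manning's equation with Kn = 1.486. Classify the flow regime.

subcritical

Flow area A = b·y = 5.17 × 7.44 = 38.46 ft². Wetted perimeter P = b + 2y = 5.17 + 2×7.44 = 20.05 ft.
Hydraulic radius R = A/P = 38.46/20.05 = 1.918 ft.
V = (1.486/n) R^(2/3) √S = (1.486/0.019) × 1.918^(2/3) × √0.011 = 12.66 ft/s. Hydraulic depth D_h = A/T = 38.46/5.17 = 7.44 ft.
Froude number Fr = V/√(g·D_h) = 12.66/√(32.2×7.44) = 0.818, which is less than 1, so the flow is subcritical.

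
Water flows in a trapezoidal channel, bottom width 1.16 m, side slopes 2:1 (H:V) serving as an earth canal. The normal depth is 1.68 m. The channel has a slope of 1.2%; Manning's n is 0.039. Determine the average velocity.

V = 2.57 m/s

With bottom width b = 1.16 m and side slope z = 2: A = (b + zy)y = (1.16 + 2×1.68)×1.68 = 7.594 m²; P = b + 2y√(1+z²) = 1.16 + 2×1.68×2.236 = 8.673 m.
Hydraulic radius R = A/P = 7.594/8.673 = 0.8755 m.
From Manning's equation, V = (1/n) R^(2/3) S^(1/2) = (1/0.039) × 0.8755^(2/3) × 0.012^(1/2) = 2.57 m/s.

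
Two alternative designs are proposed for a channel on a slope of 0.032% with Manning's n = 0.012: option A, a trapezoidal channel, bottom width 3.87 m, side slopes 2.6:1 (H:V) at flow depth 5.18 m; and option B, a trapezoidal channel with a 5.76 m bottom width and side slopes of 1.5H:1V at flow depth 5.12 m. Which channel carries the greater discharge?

Channel A: With bottom width b = 3.87 m and side slope z = 2.6: A = (b + zy)y = (3.87 + 2.6×5.18)×5.18 = 89.81 m²; P = b + 2y√(1+z²) = 3.87 + 2×5.18×2.786 = 32.73 m. Hydraulic radius R = A/P = 89.81/32.73 = 2.744 m. Q_A = (1/0.012)·89.81·2.744^(2/3)·√0.00032 = 262.4 m³/s.
Channel B: With bottom width b = 5.76 m and side slope z = 1.5: A = (b + zy)y = (5.76 + 1.5×5.12)×5.12 = 68.81 m²; P = b + 2y√(1+z²) = 5.76 + 2×5.12×1.803 = 24.22 m. Hydraulic radius R = A/P = 68.81/24.22 = 2.841 m. Q_B = (1/0.012)·68.81·2.841^(2/3)·√0.00032 = 205.8 m³/s.
Q_A = 262.4 m³/s vs Q_B = 205.8 m³/s, so channel A carries more.

channel A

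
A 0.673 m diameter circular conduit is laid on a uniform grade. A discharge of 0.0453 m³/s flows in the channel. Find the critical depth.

At critical depth, Q² T / (g A³) = 1, i.e. A³/T = Q²/g = 0.0453²/9.81 = 0.0002092.
Trying y = 0.156 m: A³/T = 0.0004297 — over.
Trying y = 0.089 m: A³/T = 0.00004743 — short.
Trying y = 0.13 m: A³/T = 0.0002106 — matches.

y_c = 0.13 m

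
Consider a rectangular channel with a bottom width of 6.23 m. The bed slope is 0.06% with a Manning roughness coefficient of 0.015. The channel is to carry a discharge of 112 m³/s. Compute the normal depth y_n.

y_n = 6.66 m

Manning's equation rearranged: A R^(2/3) = nQ / (1·√S) = 0.015 × 112 / (√0.0006) = 68.59.
At y = 7.52 m: A R^(2/3) = 79.31 — over.
At y = 6.66 m: A R^(2/3) = 68.52 — ≈ 68.59.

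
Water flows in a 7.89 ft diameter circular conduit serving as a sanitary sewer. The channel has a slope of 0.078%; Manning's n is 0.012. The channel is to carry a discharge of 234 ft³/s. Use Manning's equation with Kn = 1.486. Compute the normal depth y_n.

y_n = 5.74 ft

Manning's equation rearranged: A R^(2/3) = nQ / (1.486·√S) = 0.012 × 234 / (1.486 × √0.00078) = 67.66.
Trying y = 5.14 ft: A R^(2/3) = 58.35 — short.
Trying y = 5.74 ft: A R^(2/3) = 67.61 — close enough.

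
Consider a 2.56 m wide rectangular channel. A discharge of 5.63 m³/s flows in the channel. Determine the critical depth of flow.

y_c = 0.79 m

For a rectangular channel, critical depth y_c = (q²/g)^(1/3) where q = Q/b = 5.63/2.56 = 2.199 m²/s.
So y_c = (2.199²/9.81)^(1/3) = 0.79 m.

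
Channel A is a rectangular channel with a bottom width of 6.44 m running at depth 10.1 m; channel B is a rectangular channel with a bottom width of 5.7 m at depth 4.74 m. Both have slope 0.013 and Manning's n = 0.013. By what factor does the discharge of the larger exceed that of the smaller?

2.97

Channel A: Flow area A = b·y = 6.44 × 10.1 = 65.04 m². Wetted perimeter P = b + 2y = 6.44 + 2×10.1 = 26.64 m. Hydraulic radius R = A/P = 65.04/26.64 = 2.442 m. Q_A = (1/0.013)·65.04·2.442^(2/3)·√0.013 = 1034 m³/s.
Channel B: Flow area A = b·y = 5.7 × 4.74 = 27.02 m². Wetted perimeter P = b + 2y = 5.7 + 2×4.74 = 15.18 m. Hydraulic radius R = A/P = 27.02/15.18 = 1.78 m. Q_B = (1/0.013)·27.02·1.78^(2/3)·√0.013 = 348 m³/s.
The larger discharge is 1034 m³/s and the smaller is 348 m³/s; the ratio is 2.97.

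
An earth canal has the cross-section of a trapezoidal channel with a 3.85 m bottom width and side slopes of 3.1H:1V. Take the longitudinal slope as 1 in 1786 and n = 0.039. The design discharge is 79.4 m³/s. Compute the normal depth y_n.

Manning's equation rearranged: A R^(2/3) = nQ / (1·√S) = 0.039 × 79.4 / (√0.0005599) = 130.9.
Try y = 3.78 m: A R^(2/3) = 95.48 — low.
Try y = 4.32 m: A R^(2/3) = 130.8 — matches.

y_n = 4.32 m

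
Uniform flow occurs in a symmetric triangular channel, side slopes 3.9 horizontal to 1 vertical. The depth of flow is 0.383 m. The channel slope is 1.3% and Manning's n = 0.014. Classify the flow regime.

For a triangular section with side slope z = 3.9: A = zy² = 3.9×0.383² = 0.5721 m²; P = 2y√(1+z²) = 2×0.383×4.026 = 3.084 m.
Hydraulic radius R = A/P = 0.5721/3.084 = 0.1855 m.
V = (1/n) R^(2/3) √S = (1/0.014) × 0.1855^(2/3) × √0.013 = 2.649 m/s. Hydraulic depth D_h = A/T = 0.5721/2.987 = 0.1915 m.
Froude number Fr = V/√(g·D_h) = 2.649/√(9.81×0.1915) = 1.93, which is greater than 1, so the flow is supercritical.

supercritical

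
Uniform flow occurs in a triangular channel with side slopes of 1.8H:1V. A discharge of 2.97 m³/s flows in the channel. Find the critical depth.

y_c = 0.889 m

At critical depth, Q² T / (g A³) = 1, i.e. A³/T = Q²/g = 2.97²/9.81 = 0.8992.
Trying y = 0.703 m: A³/T = 0.2782 — short.
Trying y = 0.889 m: A³/T = 0.8995 — matches.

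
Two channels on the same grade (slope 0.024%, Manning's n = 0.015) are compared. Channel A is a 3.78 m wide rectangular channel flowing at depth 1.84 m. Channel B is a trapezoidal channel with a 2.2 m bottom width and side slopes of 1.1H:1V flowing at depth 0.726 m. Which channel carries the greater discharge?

channel A

Channel A: Flow area A = b·y = 3.78 × 1.84 = 6.955 m². Wetted perimeter P = b + 2y = 3.78 + 2×1.84 = 7.46 m. Hydraulic radius R = A/P = 6.955/7.46 = 0.9323 m. Q_A = (1/0.015)·6.955·0.9323^(2/3)·√0.00024 = 6.855 m³/s.
Channel B: With bottom width b = 2.2 m and side slope z = 1.1: A = (b + zy)y = (2.2 + 1.1×0.726)×0.726 = 2.177 m²; P = b + 2y√(1+z²) = 2.2 + 2×0.726×1.487 = 4.359 m. Hydraulic radius R = A/P = 2.177/4.359 = 0.4995 m. Q_B = (1/0.015)·2.177·0.4995^(2/3)·√0.00024 = 1.415 m³/s.
Q_A = 6.855 m³/s vs Q_B = 1.415 m³/s, so channel A carries more.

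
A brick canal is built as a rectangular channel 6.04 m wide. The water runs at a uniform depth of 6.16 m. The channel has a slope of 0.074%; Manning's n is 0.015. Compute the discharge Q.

Flow area A = b·y = 6.04 × 6.16 = 37.21 m². Wetted perimeter P = b + 2y = 6.04 + 2×6.16 = 18.36 m.
Hydraulic radius R = A/P = 37.21/18.36 = 2.026 m.
Manning's equation: Q = (1/n) A R^(2/3) S^(1/2) = (1/0.015) × 37.21 × 2.026^(2/3) × 0.00074^(1/2) = 108 m³/s.

Q = 108 m³/s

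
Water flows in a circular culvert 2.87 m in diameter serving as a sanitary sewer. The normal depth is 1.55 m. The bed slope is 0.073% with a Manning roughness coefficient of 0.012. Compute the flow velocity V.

For a circular section of diameter D = 2.87 m at depth y = 1.55 m, the central angle is θ = 2 arccos(1 − 2y/D) = 3.302 rad. Then A = (D²/8)(θ − sin θ) = 3.564 m² and P = Dθ/2 = 4.738 m.
Hydraulic radius R = A/P = 3.564/4.738 = 0.7522 m.
From Manning's equation, V = (1/n) R^(2/3) S^(1/2) = (1/0.012) × 0.7522^(2/3) × 0.00073^(1/2) = 1.86 m/s.

V = 1.86 m/s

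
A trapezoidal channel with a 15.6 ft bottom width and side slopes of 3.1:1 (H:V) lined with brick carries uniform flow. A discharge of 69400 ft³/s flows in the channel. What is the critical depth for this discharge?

At critical depth, Q² T / (g A³) = 1, i.e. A³/T = Q²/g = 69400²/32.2 = 149600000.
Try y = 22 ft: A³/T = 41220000 — short.
Try y = 35.7 ft: A³/T = 386600000 — over.
Try y = 29.1 ft: A³/T = 148900000 — ≈ 149600000.

y_c = 29.1 ft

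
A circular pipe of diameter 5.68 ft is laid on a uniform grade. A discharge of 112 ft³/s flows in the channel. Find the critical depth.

y_c = 2.9 ft

At critical depth, Q² T / (g A³) = 1, i.e. A³/T = Q²/g = 112²/32.2 = 389.6.
At y = 2.34 ft: A³/T = 170.6 — short.
At y = 2.9 ft: A³/T = 387.8 — matches.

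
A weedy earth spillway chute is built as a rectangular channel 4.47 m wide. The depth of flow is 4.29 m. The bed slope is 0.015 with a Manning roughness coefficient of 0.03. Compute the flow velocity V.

Flow area A = b·y = 4.47 × 4.29 = 19.18 m². Wetted perimeter P = b + 2y = 4.47 + 2×4.29 = 13.05 m.
Hydraulic radius R = A/P = 19.18/13.05 = 1.469 m.
From Manning's equation, V = (1/n) R^(2/3) S^(1/2) = (1/0.03) × 1.469^(2/3) × 0.015^(1/2) = 5.28 m/s.

V = 5.28 m/s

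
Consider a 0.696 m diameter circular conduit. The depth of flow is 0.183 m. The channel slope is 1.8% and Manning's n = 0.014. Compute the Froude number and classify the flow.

supercritical

For a circular section of diameter D = 0.696 m at depth y = 0.183 m, the central angle is θ = 2 arccos(1 − 2y/D) = 2.154 rad. Then A = (D²/8)(θ − sin θ) = 0.07985 m² and P = Dθ/2 = 0.7495 m.
Hydraulic radius R = A/P = 0.07985/0.7495 = 0.1065 m.
V = (1/n) R^(2/3) √S = (1/0.014) × 0.1065^(2/3) × √0.018 = 2.154 m/s. Hydraulic depth D_h = A/T = 0.07985/0.6128 = 0.1303 m.
Froude number Fr = V/√(g·D_h) = 2.154/√(9.81×0.1303) = 1.9, which is greater than 1, so the flow is supercritical.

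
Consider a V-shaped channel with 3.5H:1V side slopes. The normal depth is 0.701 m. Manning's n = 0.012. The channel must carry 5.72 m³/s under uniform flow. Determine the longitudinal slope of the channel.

For a triangular section with side slope z = 3.5: A = zy² = 3.5×0.701² = 1.72 m²; P = 2y√(1+z²) = 2×0.701×3.64 = 5.103 m.
Hydraulic radius R = A/P = 1.72/5.103 = 0.337 m.
From Manning's equation, S = [nQ / (1 A R^(2/3))]² = [0.012 × 5.72 / (1 × 1.72 × 0.337^(2/3))]² = 0.00679.

S = 0.00679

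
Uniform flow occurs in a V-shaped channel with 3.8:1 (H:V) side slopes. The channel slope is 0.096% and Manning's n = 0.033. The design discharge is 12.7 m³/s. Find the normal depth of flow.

y_n = 1.93 m

Manning's equation rearranged: A R^(2/3) = nQ / (1·√S) = 0.033 × 12.7 / (√0.00096) = 13.53.
Trying y = 1.52 m: A R^(2/3) = 7.15 — short.
Trying y = 2.25 m: A R^(2/3) = 20.35 — over.
Trying y = 1.93 m: A R^(2/3) = 13.52 — ≈ 13.53.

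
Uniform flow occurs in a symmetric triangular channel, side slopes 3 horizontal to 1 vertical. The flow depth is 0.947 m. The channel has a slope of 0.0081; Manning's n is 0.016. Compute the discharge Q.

For a triangular section with side slope z = 3: A = zy² = 3×0.947² = 2.69 m²; P = 2y√(1+z²) = 2×0.947×3.162 = 5.989 m.
Hydraulic radius R = A/P = 2.69/5.989 = 0.4492 m.
Manning's equation: Q = (1/n) A R^(2/3) S^(1/2) = (1/0.016) × 2.69 × 0.4492^(2/3) × 0.0081^(1/2) = 8.88 m³/s.

Q = 8.88 m³/s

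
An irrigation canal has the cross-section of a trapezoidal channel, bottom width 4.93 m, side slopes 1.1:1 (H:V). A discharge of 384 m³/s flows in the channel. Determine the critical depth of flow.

At critical depth, Q² T / (g A³) = 1, i.e. A³/T = Q²/g = 384²/9.81 = 15030.
Try y = 4.5 m: A³/T = 5926 — short.
Try y = 5.71 m: A³/T = 15000 — ≈ 15030.

y_c = 5.71 m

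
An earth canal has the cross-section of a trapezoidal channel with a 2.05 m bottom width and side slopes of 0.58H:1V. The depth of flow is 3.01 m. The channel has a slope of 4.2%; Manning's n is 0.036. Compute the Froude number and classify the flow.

supercritical

With bottom width b = 2.05 m and side slope z = 0.58: A = (b + zy)y = (2.05 + 0.58×3.01)×3.01 = 11.43 m²; P = b + 2y√(1+z²) = 2.05 + 2×3.01×1.156 = 9.009 m.
Hydraulic radius R = A/P = 11.43/9.009 = 1.268 m.
V = (1/n) R^(2/3) √S = (1/0.036) × 1.268^(2/3) × √0.042 = 6.67 m/s. Hydraulic depth D_h = A/T = 11.43/5.542 = 2.062 m.
Froude number Fr = V/√(g·D_h) = 6.67/√(9.81×2.062) = 1.48, which is greater than 1, so the flow is supercritical.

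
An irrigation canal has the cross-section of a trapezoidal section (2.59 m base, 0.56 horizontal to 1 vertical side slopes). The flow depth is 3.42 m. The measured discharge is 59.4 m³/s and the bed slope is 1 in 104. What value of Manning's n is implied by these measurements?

With bottom width b = 2.59 m and side slope z = 0.56: A = (b + zy)y = (2.59 + 0.56×3.42)×3.42 = 15.41 m²; P = b + 2y√(1+z²) = 2.59 + 2×3.42×1.146 = 10.43 m.
Hydraulic radius R = A/P = 15.41/10.43 = 1.477 m.
Rearranging Manning's equation: n = (1/Q) A R^(2/3) S^(1/2) = (1/59.4) × 15.41 × 1.477^(2/3) × √0.009615 = 0.033.

n = 0.033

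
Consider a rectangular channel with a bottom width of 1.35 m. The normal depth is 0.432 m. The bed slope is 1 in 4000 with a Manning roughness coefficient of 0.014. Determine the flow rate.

Q = 0.271 m³/s

Flow area A = b·y = 1.35 × 0.432 = 0.5832 m². Wetted perimeter P = b + 2y = 1.35 + 2×0.432 = 2.214 m.
Hydraulic radius R = A/P = 0.5832/2.214 = 0.2634 m.
Manning's equation: Q = (1/n) A R^(2/3) S^(1/2) = (1/0.014) × 0.5832 × 0.2634^(2/3) × 0.00025^(1/2) = 0.271 m³/s.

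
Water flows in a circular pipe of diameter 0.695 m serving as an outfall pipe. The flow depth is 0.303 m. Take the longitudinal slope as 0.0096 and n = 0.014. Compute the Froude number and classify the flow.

For a circular section of diameter D = 0.695 m at depth y = 0.303 m, the central angle is θ = 2 arccos(1 − 2y/D) = 2.885 rad. Then A = (D²/8)(θ − sin θ) = 0.1588 m² and P = Dθ/2 = 1.002 m.
Hydraulic radius R = A/P = 0.1588/1.002 = 0.1585 m.
V = (1/n) R^(2/3) √S = (1/0.014) × 0.1585^(2/3) × √0.0096 = 2.049 m/s. Hydraulic depth D_h = A/T = 0.1588/0.6893 = 0.2304 m.
Froude number Fr = V/√(g·D_h) = 2.049/√(9.81×0.2304) = 1.36, which is greater than 1, so the flow is supercritical.

supercritical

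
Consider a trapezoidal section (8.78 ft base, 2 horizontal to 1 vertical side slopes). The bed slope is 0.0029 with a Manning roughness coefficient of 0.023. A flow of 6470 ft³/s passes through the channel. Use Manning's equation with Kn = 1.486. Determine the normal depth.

Manning's equation rearranged: A R^(2/3) = nQ / (1.486·√S) = 0.023 × 6470 / (1.486 × √0.0029) = 1860.
At y = 11 ft: A R^(2/3) = 1098 — short.
At y = 13.8 ft: A R^(2/3) = 1858 — close enough.

y_n = 13.8 ft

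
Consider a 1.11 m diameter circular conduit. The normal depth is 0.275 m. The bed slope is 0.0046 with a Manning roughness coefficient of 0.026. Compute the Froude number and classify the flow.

For a circular section of diameter D = 1.11 m at depth y = 0.275 m, the central angle is θ = 2 arccos(1 − 2y/D) = 2.084 rad. Then A = (D²/8)(θ − sin θ) = 0.1868 m² and P = Dθ/2 = 1.157 m.
Hydraulic radius R = A/P = 0.1868/1.157 = 0.1615 m.
V = (1/n) R^(2/3) √S = (1/0.026) × 0.1615^(2/3) × √0.0046 = 0.7736 m/s. Hydraulic depth D_h = A/T = 0.1868/0.9584 = 0.1949 m.
Froude number Fr = V/√(g·D_h) = 0.7736/√(9.81×0.1949) = 0.559, which is less than 1, so the flow is subcritical.

subcritical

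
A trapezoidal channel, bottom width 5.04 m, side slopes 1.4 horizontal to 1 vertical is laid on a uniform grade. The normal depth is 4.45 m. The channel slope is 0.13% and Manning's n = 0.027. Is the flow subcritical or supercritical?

subcritical

With bottom width b = 5.04 m and side slope z = 1.4: A = (b + zy)y = (5.04 + 1.4×4.45)×4.45 = 50.15 m²; P = b + 2y√(1+z²) = 5.04 + 2×4.45×1.72 = 20.35 m.
Hydraulic radius R = A/P = 50.15/20.35 = 2.464 m.
V = (1/n) R^(2/3) √S = (1/0.027) × 2.464^(2/3) × √0.0013 = 2.436 m/s. Hydraulic depth D_h = A/T = 50.15/17.5 = 2.866 m.
Froude number Fr = V/√(g·D_h) = 2.436/√(9.81×2.866) = 0.459, which is less than 1, so the flow is subcritical.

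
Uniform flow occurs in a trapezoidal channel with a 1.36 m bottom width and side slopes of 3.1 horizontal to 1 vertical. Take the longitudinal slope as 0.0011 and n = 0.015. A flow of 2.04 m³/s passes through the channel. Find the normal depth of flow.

y_n = 0.581 m

Manning's equation rearranged: A R^(2/3) = nQ / (1·√S) = 0.015 × 2.04 / (√0.0011) = 0.9226.
At y = 0.468 m: A R^(2/3) = 0.5874 — short.
At y = 0.677 m: A R^(2/3) = 1.283 — over.
At y = 0.581 m: A R^(2/3) = 0.9242 — close enough.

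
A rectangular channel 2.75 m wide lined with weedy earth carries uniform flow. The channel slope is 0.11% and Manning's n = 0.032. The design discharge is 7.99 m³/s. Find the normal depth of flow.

Manning's equation rearranged: A R^(2/3) = nQ / (1·√S) = 0.032 × 7.99 / (√0.0011) = 7.709.
Trying y = 2.32 m: A R^(2/3) = 5.785 — low.
Trying y = 3.34 m: A R^(2/3) = 9.025 — high.
Trying y = 2.93 m: A R^(2/3) = 7.709 — ≈ 7.709.

y_n = 2.93 m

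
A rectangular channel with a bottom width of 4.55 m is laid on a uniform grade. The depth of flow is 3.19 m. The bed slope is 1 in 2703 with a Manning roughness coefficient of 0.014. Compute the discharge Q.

Q = 24.1 m³/s

Flow area A = b·y = 4.55 × 3.19 = 14.51 m². Wetted perimeter P = b + 2y = 4.55 + 2×3.19 = 10.93 m.
Hydraulic radius R = A/P = 14.51/10.93 = 1.328 m.
Manning's equation: Q = (1/n) A R^(2/3) S^(1/2) = (1/0.014) × 14.51 × 1.328^(2/3) × 0.00037^(1/2) = 24.1 m³/s.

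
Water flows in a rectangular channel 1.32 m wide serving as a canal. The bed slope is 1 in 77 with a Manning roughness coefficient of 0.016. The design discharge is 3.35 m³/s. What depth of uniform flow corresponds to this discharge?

Manning's equation rearranged: A R^(2/3) = nQ / (1·√S) = 0.016 × 3.35 / (√0.01299) = 0.4703.
Trying y = 0.525 m: A R^(2/3) = 0.3053 — low.
Trying y = 0.9 m: A R^(2/3) = 0.6241 — high.
Trying y = 0.724 m: A R^(2/3) = 0.4703 — ≈ 0.4703.

y_n = 0.724 m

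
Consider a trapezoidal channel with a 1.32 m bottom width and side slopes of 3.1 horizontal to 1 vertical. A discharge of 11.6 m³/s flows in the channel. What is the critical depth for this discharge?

At critical depth, Q² T / (g A³) = 1, i.e. A³/T = Q²/g = 11.6²/9.81 = 13.72.
Try y = 0.826 m: A³/T = 5.113 — short.
Try y = 1.25 m: A³/T = 30.19 — over.
Try y = 1.04 m: A³/T = 13.59 — matches.

y_c = 1.04 m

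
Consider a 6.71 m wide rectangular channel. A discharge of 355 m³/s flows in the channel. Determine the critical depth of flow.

For a rectangular channel, critical depth y_c = (q²/g)^(1/3) where q = Q/b = 355/6.71 = 52.91 m²/s.
So y_c = (52.91²/9.81)^(1/3) = 6.58 m.

y_c = 6.58 m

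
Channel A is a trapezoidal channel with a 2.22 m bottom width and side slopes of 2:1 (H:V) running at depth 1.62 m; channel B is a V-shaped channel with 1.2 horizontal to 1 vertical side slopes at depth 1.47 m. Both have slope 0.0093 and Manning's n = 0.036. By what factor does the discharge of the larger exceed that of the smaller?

Channel A: With bottom width b = 2.22 m and side slope z = 2: A = (b + zy)y = (2.22 + 2×1.62)×1.62 = 8.845 m²; P = b + 2y√(1+z²) = 2.22 + 2×1.62×2.236 = 9.465 m. Hydraulic radius R = A/P = 8.845/9.465 = 0.9345 m. Q_A = (1/0.036)·8.845·0.9345^(2/3)·√0.0093 = 22.65 m³/s.
Channel B: For a triangular section with side slope z = 1.2: A = zy² = 1.2×1.47² = 2.593 m²; P = 2y√(1+z²) = 2×1.47×1.562 = 4.592 m. Hydraulic radius R = A/P = 2.593/4.592 = 0.5646 m. Q_B = (1/0.036)·2.593·0.5646^(2/3)·√0.0093 = 4.745 m³/s.
The larger discharge is 22.65 m³/s and the smaller is 4.745 m³/s; the ratio is 4.77.

4.77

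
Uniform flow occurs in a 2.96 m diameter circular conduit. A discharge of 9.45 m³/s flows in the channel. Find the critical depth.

At critical depth, Q² T / (g A³) = 1, i.e. A³/T = Q²/g = 9.45²/9.81 = 9.103.
At y = 1.47 m: A³/T = 13.41 — over.
At y = 1.16 m: A³/T = 5.412 — short.
At y = 1.33 m: A³/T = 9.145 — close enough.

y_c = 1.33 m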